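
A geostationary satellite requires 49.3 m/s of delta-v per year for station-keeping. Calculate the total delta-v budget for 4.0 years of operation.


dV = rate * years = 49.3 * 4.0
dV = 197.2000 m/s

197.2000 m/s


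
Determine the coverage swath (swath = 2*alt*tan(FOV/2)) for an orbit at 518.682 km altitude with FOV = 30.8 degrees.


FOV = 30.8 deg = 0.5375614 rad
swath = 2 * alt * tan(FOV/2) = 2 * 518.682 * tan(0.2687807)
swath = 2 * 518.682 * 0.2754459
swath = 285.7377 km

285.7377 km


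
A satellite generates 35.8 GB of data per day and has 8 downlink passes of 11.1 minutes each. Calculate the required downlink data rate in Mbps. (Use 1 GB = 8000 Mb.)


total contact time = 8 * 11.1 * 60 = 5328.0000 s
data = 35.8 GB = 286400.0000 Mb
rate = 286400.0000 / 5328.0000 = 53.7538 Mbps

53.7538 Mbps


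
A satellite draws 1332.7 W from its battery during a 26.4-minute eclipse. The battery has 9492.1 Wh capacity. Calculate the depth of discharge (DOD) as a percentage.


E_used = P * t / 60 = 1332.7 * 26.4 / 60 = 586.3880 Wh
DOD = E_used / E_total * 100 = 586.3880 / 9492.1 * 100
DOD = 6.1776 %

6.1776 %


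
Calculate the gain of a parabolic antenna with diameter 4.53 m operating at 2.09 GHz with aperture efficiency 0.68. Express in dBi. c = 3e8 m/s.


lambda = c/f = 3e8 / 2.09e+09 = 0.1435407 m
G = eta*(pi*D/lambda)^2 = 0.68*(pi*4.53/0.1435407)^2
G = 6684.2876 (linear)
G = 10*log10(6684.2876) = 38.2506 dBi

38.2506 dBi


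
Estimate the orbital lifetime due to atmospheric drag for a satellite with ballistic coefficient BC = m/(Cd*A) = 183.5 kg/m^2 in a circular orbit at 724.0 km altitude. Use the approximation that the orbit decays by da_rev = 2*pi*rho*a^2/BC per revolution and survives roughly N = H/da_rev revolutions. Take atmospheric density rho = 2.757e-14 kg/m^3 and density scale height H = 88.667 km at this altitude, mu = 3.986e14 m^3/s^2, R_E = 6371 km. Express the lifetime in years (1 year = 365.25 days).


a = R_E + alt = 7095.0000 km = 7.095e+06 m
da_rev = 2*pi*rho*a^2/BC = 2*pi*2.757e-14*(7.095e+06)^2/183.5 = 0.0475209775 m per revolution
N = H/da_rev = 88667.0000 m / 0.0475209775 m = 1.8658497e+06 revolutions
P = 2*pi*sqrt(a^3/mu) = 5947.5735 s
lifetime = N*P = 1.8658497e+06 * 5947.5735 = 1.1097278e+10 s = 128440.7188 days
years = 128440.7188 / 365.25 = 351.6515 years

351.6515 years


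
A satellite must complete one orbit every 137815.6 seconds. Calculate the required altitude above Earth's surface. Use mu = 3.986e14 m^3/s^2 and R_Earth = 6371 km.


T = 137815.6 s
r = (mu*T^2/(4*pi^2))^(1/3) = (3.986e14 * 137815.6^2 / (4*pi^2))^(1/3)
r = 5.7666657e+07 m = 57666.6566 km
alt = r - R_E = 57666.6566 - 6371 = 51295.6566 km

51295.6566 km


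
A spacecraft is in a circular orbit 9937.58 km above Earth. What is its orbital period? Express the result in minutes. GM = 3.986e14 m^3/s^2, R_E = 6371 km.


r = 16308.5800 km = 1.630858e+07 m
T = 2*pi*sqrt(r^3/mu) = 2*pi*sqrt(4.3375895e+21 / 3.986e14)
T = 20726.9521 s = 345.4492 min

345.4492 minutes


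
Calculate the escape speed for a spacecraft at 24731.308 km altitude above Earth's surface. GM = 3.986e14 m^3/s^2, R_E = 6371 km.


r = 6371.0 + 24731.308 = 31102.3080 km = 3.1102308e+07 m
v_esc = sqrt(2*mu/r) = sqrt(2*3.986e14 / 3.1102308e+07)
v_esc = 5062.7600 m/s = 5.0628 km/s

5.0628 km/s


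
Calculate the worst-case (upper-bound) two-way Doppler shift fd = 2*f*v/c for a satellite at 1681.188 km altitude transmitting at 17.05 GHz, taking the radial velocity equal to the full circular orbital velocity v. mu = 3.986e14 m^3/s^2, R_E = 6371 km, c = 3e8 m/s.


r = 8.052188e+06 m
v = sqrt(mu/r) = 7035.7710 m/s (worst-case radial velocity)
f = 17.05 GHz = 1.705e+10 Hz
fd = 2*f*v/c = 2*1.705e+10*7035.7710/3.0e+08
fd = 799732.6343 Hz

799732.6343 Hz


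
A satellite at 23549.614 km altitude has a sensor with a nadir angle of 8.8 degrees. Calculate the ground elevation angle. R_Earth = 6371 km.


r = R_E + alt = 29920.6140 km
Law of sines in the satellite / Earth-center / ground-point triangle:
  sin(nadir)/R_E = sin(90 + el)/r  =>  cos(el) = (r/R_E)*sin(nadir)
cos(el) = (29920.6140 / 6371.0000) * sin(8.8 deg) = 0.7184791
el = arccos(0.7184791) = 44.0709 deg
(Earth-central angle = 90 - nadir - el = 37.1291 deg)

44.0709 degrees


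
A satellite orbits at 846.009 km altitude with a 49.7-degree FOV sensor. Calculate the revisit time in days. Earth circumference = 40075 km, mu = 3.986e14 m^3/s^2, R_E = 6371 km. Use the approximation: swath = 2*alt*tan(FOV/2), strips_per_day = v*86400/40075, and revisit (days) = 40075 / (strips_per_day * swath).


swath = 2*846.009*tan(0.4337143) = 783.6146 km
v = sqrt(mu/r) = 7431.7317 m/s = 7.4317 km/s
strips/day = v*86400/40075 = 7.4317*86400/40075 = 16.0225
coverage/day = strips * swath = 16.0225 * 783.6146 = 12555.4639 km
revisit = 40075 / 12555.4639 = 3.1918 days

3.1918 days


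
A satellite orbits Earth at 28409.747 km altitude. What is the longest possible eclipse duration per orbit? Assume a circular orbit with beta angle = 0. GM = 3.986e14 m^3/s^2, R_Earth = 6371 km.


r = 34780.7470 km
T = 1075.8911 min
Eclipse fraction = arcsin(R_E/r)/pi = arcsin(6371.0000/34780.7470)/pi
= arcsin(0.1831761)/pi = 0.05863784
Eclipse duration = 0.05863784 * 1075.8911 = 63.0879 min

63.0879 minutes


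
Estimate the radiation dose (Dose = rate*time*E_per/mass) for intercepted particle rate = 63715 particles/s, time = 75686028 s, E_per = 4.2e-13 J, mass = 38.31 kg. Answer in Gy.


Total energy deposited = rate * time * E_per
  = 63715 * 75686028 * 4.2e-13 = 2.0254 J
Dose = E_total / mass = 2.0254 / 38.31
Dose = 0.0528682 Gy

0.0529 Gy


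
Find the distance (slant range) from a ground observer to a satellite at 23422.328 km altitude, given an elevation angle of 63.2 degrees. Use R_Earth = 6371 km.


h = 23422.328 km, el = 63.2 deg
d = -R_E*sin(el) + sqrt((R_E*sin(el))^2 + 2*R_E*h + h^2)
d = -6371.0000*sin(1.1030) + sqrt((6371.0000*0.8925858)^2 + 2*6371.0000*23422.328 + 23422.328^2)
d = 23967.8616 km

23967.8616 km


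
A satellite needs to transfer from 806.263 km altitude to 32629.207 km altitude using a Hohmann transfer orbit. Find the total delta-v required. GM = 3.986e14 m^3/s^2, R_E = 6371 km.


r1 = 7177.2630 km = 7.177263e+06 m
r2 = 39000.2070 km = 3.9000207e+07 m
dv1 = sqrt(mu/r1)*(sqrt(2*r2/(r1+r2)) - 1) = 2233.2315 m/s
dv2 = sqrt(mu/r2)*(1 - sqrt(2*r1/(r1+r2))) = 1414.5067 m/s
total dv = |dv1| + |dv2| = 2233.2315 + 1414.5067 = 3647.7382 m/s = 3.6477 km/s

3.6477 km/s


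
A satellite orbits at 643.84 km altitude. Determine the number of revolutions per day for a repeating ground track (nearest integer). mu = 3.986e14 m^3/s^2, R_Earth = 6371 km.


r = 7.01484e+06 m
T = 2*pi*sqrt(r^3/mu) = 5847.0644 s = 97.4511 min
revs/day = 1440 / 97.4511 = 14.7766
Rounded: 15 revolutions per day

15 revolutions per day


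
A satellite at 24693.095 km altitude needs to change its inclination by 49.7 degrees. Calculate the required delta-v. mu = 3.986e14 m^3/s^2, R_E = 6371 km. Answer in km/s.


r = 31064.0950 km = 3.1064095e+07 m
V = sqrt(mu/r) = 3582.1131 m/s
di = 49.7 deg = 0.8674286 rad
dV = 2*V*sin(di/2) = 2*3582.1131*sin(0.4337143)
dV = 3010.7239 m/s = 3.0107 km/s

3.0107 km/s


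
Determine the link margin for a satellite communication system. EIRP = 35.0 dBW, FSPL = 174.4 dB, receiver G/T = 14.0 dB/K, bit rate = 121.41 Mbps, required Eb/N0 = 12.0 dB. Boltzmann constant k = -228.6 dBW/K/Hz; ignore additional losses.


C/N0 = EIRP - FSPL + G/T - k = 35.0 - 174.4 + 14.0 - (-228.6)
C/N0 = 103.2000 dB-Hz
R_b = 121.41 Mbps = 1.2141e+08 bps -> 10*log10(R_b) = 80.8425 dB-Hz
Eb/N0 = C/N0 - 10*log10(R_b) = 103.2000 - 80.8425 = 22.3575 dB
Margin = Eb/N0 - Eb/N0_req = 22.3575 - 12.0 = 10.3575 dB (link closes)

10.3575 dB


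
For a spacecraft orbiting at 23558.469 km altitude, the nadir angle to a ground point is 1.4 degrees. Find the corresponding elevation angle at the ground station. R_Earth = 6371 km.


r = R_E + alt = 29929.4690 km
Law of sines in the satellite / Earth-center / ground-point triangle:
  sin(nadir)/R_E = sin(90 + el)/r  =>  cos(el) = (r/R_E)*sin(nadir)
cos(el) = (29929.4690 / 6371.0000) * sin(1.4 deg) = 0.1147767
el = arccos(0.1147767) = 83.4093 deg
(Earth-central angle = 90 - nadir - el = 5.1907 deg)

83.4093 degrees


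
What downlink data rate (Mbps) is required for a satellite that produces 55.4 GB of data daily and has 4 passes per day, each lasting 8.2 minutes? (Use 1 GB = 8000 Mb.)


total contact time = 4 * 8.2 * 60 = 1968.0000 s
data = 55.4 GB = 443200.0000 Mb
rate = 443200.0000 / 1968.0000 = 225.2033 Mbps

225.2033 Mbps


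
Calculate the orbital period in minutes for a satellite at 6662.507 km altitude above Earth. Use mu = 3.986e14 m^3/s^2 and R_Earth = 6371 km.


r = 13033.5070 km = 1.3033507e+07 m
T = 2*pi*sqrt(r^3/mu) = 2*pi*sqrt(2.2140319e+21 / 3.986e14)
T = 14808.2301 s = 246.8038 min

246.8038 minutes


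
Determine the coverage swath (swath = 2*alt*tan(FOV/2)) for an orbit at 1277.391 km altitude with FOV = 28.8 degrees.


FOV = 28.8 deg = 0.5026548 rad
swath = 2 * alt * tan(FOV/2) = 2 * 1277.391 * tan(0.2513274)
swath = 2 * 1277.391 * 0.2567564
swath = 655.9565 km

655.9565 km


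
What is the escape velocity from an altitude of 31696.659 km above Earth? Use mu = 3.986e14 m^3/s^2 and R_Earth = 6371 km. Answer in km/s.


r = 6371.0 + 31696.659 = 38067.6590 km = 3.8067659e+07 m
v_esc = sqrt(2*mu/r) = sqrt(2*3.986e14 / 3.8067659e+07)
v_esc = 4576.2059 m/s = 4.5762 km/s

4.5762 km/s


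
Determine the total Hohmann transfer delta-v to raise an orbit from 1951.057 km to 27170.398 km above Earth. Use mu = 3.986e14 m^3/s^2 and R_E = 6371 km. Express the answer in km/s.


r1 = 8322.0570 km = 8.322057e+06 m
r2 = 33541.3980 km = 3.3541398e+07 m
dv1 = sqrt(mu/r1)*(sqrt(2*r2/(r1+r2)) - 1) = 1839.9989 m/s
dv2 = sqrt(mu/r2)*(1 - sqrt(2*r1/(r1+r2))) = 1273.6357 m/s
total dv = |dv1| + |dv2| = 1839.9989 + 1273.6357 = 3113.6346 m/s = 3.1136 km/s

3.1136 km/s


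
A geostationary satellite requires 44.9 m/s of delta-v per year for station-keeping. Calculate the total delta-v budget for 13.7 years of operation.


dV = rate * years = 44.9 * 13.7
dV = 615.1300 m/s

615.1300 m/s


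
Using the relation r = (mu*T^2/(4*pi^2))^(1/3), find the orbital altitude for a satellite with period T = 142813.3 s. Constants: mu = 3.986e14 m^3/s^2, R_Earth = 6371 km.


T = 142813.3 s
r = (mu*T^2/(4*pi^2))^(1/3) = (3.986e14 * 142813.3^2 / (4*pi^2))^(1/3)
r = 5.90525e+07 m = 59052.5001 km
alt = r - R_E = 59052.5001 - 6371 = 52681.5001 km

52681.5001 km


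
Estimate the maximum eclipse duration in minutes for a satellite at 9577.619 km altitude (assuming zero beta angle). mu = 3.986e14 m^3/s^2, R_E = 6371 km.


r = 15948.6190 km
T = 334.0755 min
Eclipse fraction = arcsin(R_E/r)/pi = arcsin(6371.0000/15948.6190)/pi
= arcsin(0.3994703)/pi = 0.1308059
Eclipse duration = 0.1308059 * 334.0755 = 43.6991 min

43.6991 minutes


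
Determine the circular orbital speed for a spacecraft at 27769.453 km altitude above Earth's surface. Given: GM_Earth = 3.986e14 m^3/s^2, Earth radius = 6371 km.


r = R_E + alt = 6371.0 + 27769.453 = 34140.4530 km = 3.4140453e+07 m
v = sqrt(mu/r) = sqrt(3.986e14 / 3.4140453e+07) = 3416.9137 m/s = 3.4169 km/s

3.4169 km/s


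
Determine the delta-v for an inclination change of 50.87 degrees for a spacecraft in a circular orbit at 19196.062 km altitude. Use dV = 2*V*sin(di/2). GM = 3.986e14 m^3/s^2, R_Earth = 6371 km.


r = 25567.0620 km = 2.5567062e+07 m
V = sqrt(mu/r) = 3948.4645 m/s
di = 50.87 deg = 0.887849 rad
dV = 2*V*sin(di/2) = 2*3948.4645*sin(0.4439245)
dV = 3391.6273 m/s = 3.3916 km/s

3.3916 km/s


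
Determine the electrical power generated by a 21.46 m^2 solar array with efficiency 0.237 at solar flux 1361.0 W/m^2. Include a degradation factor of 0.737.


P = area * eta * S * degradation
P = 21.46 * 0.237 * 1361.0 * 0.737
P = 5101.5680 W

5101.5680 W


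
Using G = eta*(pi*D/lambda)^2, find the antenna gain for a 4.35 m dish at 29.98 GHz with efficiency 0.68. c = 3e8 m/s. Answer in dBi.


lambda = c/f = 3e8 / 2.998e+10 = 0.01000667 m
G = eta*(pi*D/lambda)^2 = 0.68*(pi*4.35/0.01000667)^2
G = 1.2682589e+06 (linear)
G = 10*log10(1.2682589e+06) = 61.0321 dBi

61.0321 dBi


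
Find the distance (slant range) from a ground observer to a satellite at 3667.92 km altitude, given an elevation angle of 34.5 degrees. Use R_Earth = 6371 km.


h = 3667.92 km, el = 34.5 deg
d = -R_E*sin(el) + sqrt((R_E*sin(el))^2 + 2*R_E*h + h^2)
d = -6371.0000*sin(0.6021386) + sqrt((6371.0000*0.5664062)^2 + 2*6371.0000*3667.92 + 3667.92^2)
d = 4947.8317 km

4947.8317 km


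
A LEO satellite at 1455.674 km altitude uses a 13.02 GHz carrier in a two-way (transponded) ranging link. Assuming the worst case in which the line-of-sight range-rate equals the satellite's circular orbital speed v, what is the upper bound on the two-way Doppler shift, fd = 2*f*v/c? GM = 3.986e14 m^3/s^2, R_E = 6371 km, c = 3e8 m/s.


r = 7.826674e+06 m
v = sqrt(mu/r) = 7136.4138 m/s (worst-case radial velocity)
f = 13.02 GHz = 1.302e+10 Hz
fd = 2*f*v/c = 2*1.302e+10*7136.4138/3.0e+08
fd = 619440.7185 Hz

619440.7185 Hz


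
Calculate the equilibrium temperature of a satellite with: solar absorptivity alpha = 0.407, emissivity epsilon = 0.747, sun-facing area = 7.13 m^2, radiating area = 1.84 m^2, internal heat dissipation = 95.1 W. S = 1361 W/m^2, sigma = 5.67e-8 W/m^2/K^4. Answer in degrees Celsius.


Numerator = alpha*S*A_sun + Q_int = 0.407*1361*7.13 + 95.1 = 4044.5995 W
Denominator = eps*sigma*A_rad = 0.747*5.67e-8*1.84 = 7.7933016e-08 W/K^4
T^4 = 5.1898409e+10 K^4
T = 477.2968 K = 204.1468 C

204.1468 degrees Celsius


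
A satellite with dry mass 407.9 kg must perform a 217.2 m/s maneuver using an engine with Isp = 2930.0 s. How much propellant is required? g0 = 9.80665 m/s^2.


ve = Isp * g0 = 2930.0 * 9.80665 = 28733.484500 m/s
mass ratio = exp(dv/ve) = exp(217.2/28733.484500) = 1.00758777
m_prop = m_dry * (mr - 1) = 407.9 * (1.00758777 - 1)
m_prop = 3.0951 kg

3.0951 kg


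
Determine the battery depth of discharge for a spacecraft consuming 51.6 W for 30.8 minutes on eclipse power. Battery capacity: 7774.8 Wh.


E_used = P * t / 60 = 51.6 * 30.8 / 60 = 26.4880 Wh
DOD = E_used / E_total * 100 = 26.4880 / 7774.8 * 100
DOD = 0.3406904 %

0.3407 %


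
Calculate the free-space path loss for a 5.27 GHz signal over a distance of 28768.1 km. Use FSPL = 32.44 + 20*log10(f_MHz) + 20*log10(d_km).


f = 5.27 GHz = 5270.0000 MHz
d = 28768.1 km
FSPL = 32.44 + 20*log10(5270.0000) + 20*log10(28768.1)
FSPL = 32.44 + 74.4362 + 89.1782
FSPL = 196.0544 dB

196.0544 dB


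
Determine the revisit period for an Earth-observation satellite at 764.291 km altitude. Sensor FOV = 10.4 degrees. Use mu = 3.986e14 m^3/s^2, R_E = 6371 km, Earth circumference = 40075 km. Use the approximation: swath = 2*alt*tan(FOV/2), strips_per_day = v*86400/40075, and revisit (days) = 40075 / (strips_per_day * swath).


swath = 2*764.291*tan(0.09075712) = 139.1119 km
v = sqrt(mu/r) = 7474.1671 m/s = 7.4742 km/s
strips/day = v*86400/40075 = 7.4742*86400/40075 = 16.1140
coverage/day = strips * swath = 16.1140 * 139.1119 = 2241.6467 km
revisit = 40075 / 2241.6467 = 17.8775 days

17.8775 days


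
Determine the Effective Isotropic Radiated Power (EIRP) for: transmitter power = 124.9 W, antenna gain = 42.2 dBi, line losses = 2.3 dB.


Pt = 124.9 W = 20.9656 dBW
EIRP = Pt_dBW + Gt - losses = 20.9656 + 42.2 - 2.3 = 60.8656 dBW

60.8656 dBW


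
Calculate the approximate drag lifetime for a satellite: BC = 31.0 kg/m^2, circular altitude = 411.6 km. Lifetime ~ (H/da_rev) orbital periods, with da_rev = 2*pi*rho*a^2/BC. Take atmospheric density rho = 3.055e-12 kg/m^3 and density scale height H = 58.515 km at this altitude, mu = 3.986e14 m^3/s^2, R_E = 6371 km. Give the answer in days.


a = R_E + alt = 6782.6000 km = 6.7826e+06 m
da_rev = 2*pi*rho*a^2/BC = 2*pi*3.055e-12*(6.7826e+06)^2/31.0 = 28.485366 m per revolution
N = H/da_rev = 58515.0000 m / 28.485366 m = 2054.2127 revolutions
P = 2*pi*sqrt(a^3/mu) = 5559.1134 s
lifetime = N*P = 2054.2127 * 5559.1134 = 1.1419601e+07 s = 132.1713 days

132.1713 days


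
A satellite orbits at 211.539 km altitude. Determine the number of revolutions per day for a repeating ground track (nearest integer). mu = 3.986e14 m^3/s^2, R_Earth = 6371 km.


r = 6.582539e+06 m
T = 2*pi*sqrt(r^3/mu) = 5314.9769 s = 88.5829 min
revs/day = 1440 / 88.5829 = 16.2560
Rounded: 16 revolutions per day

16 revolutions per day


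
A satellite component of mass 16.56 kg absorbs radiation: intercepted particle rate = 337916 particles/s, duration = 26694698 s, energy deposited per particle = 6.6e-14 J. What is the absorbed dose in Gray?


Total energy deposited = rate * time * E_per
  = 337916 * 26694698 * 6.6e-14 = 0.5953573 J
Dose = E_total / mass = 0.5953573 / 16.56
Dose = 0.03595153 Gy

0.0360 Gy


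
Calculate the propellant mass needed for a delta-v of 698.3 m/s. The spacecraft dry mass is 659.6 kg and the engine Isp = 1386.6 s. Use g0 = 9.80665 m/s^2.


ve = Isp * g0 = 1386.6 * 9.80665 = 13597.900890 m/s
mass ratio = exp(dv/ve) = exp(698.3/13597.900890) = 1.05269497
m_prop = m_dry * (mr - 1) = 659.6 * (1.05269497 - 1)
m_prop = 34.7576 kg

34.7576 kg


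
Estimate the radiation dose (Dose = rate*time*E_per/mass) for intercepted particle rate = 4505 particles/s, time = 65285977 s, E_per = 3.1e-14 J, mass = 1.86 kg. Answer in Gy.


Total energy deposited = rate * time * E_per
  = 4505 * 65285977 * 3.1e-14 = 0.009117513 J
Dose = E_total / mass = 0.009117513 / 1.86
Dose = 0.004901889 Gy

0.0049 Gy


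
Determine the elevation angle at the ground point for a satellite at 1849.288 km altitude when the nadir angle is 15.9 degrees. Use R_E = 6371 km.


r = R_E + alt = 8220.2880 km
Law of sines in the satellite / Earth-center / ground-point triangle:
  sin(nadir)/R_E = sin(90 + el)/r  =>  cos(el) = (r/R_E)*sin(nadir)
cos(el) = (8220.2880 / 6371.0000) * sin(15.9 deg) = 0.3534804
el = arccos(0.3534804) = 69.2997 deg
(Earth-central angle = 90 - nadir - el = 4.8003 deg)

69.2997 degrees


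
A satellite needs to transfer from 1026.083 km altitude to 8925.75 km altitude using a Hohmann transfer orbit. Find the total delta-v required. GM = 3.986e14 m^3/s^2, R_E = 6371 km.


r1 = 7397.0830 km = 7.397083e+06 m
r2 = 15296.7500 km = 1.529675e+07 m
dv1 = sqrt(mu/r1)*(sqrt(2*r2/(r1+r2)) - 1) = 1182.4132 m/s
dv2 = sqrt(mu/r2)*(1 - sqrt(2*r1/(r1+r2))) = 983.1382 m/s
total dv = |dv1| + |dv2| = 1182.4132 + 983.1382 = 2165.5514 m/s = 2.1656 km/s

2.1656 km/s


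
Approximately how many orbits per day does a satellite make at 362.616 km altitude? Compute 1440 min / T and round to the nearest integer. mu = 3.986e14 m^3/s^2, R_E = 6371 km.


r = 6.733616e+06 m
T = 2*pi*sqrt(r^3/mu) = 5499.0003 s = 91.6500 min
revs/day = 1440 / 91.6500 = 15.7119
Rounded: 16 revolutions per day

16 revolutions per day


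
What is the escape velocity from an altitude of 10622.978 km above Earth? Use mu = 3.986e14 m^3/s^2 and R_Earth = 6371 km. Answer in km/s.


r = 6371.0 + 10622.978 = 16993.9780 km = 1.6993978e+07 m
v_esc = sqrt(2*mu/r) = sqrt(2*3.986e14 / 1.6993978e+07)
v_esc = 6849.1412 m/s = 6.8491 km/s

6.8491 km/s


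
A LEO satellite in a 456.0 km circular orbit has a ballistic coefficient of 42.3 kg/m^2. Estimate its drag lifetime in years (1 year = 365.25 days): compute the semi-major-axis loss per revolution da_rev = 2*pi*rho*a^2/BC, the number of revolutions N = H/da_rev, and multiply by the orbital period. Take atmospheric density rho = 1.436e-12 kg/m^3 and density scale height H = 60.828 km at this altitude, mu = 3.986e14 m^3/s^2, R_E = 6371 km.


a = R_E + alt = 6827.0000 km = 6.827e+06 m
da_rev = 2*pi*rho*a^2/BC = 2*pi*1.436e-12*(6.827e+06)^2/42.3 = 9.941542 m per revolution
N = H/da_rev = 60828.0000 m / 9.941542 m = 6118.5680 revolutions
P = 2*pi*sqrt(a^3/mu) = 5613.7889 s
lifetime = N*P = 6118.5680 * 5613.7889 = 3.4348349e+07 s = 397.5503 days
years = 397.5503 / 365.25 = 1.0884 years

1.0884 years


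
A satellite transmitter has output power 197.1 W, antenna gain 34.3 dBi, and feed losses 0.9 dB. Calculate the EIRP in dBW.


Pt = 197.1 W = 22.9469 dBW
EIRP = Pt_dBW + Gt - losses = 22.9469 + 34.3 - 0.9 = 56.3469 dBW

56.3469 dBW


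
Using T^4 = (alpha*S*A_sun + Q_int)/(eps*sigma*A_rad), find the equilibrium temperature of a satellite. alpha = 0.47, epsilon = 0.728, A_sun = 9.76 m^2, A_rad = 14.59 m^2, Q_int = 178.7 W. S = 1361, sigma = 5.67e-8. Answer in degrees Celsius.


Numerator = alpha*S*A_sun + Q_int = 0.47*1361*9.76 + 178.7 = 6421.8792 W
Denominator = eps*sigma*A_rad = 0.728*5.67e-8*14.59 = 6.0224018e-07 W/K^4
T^4 = 1.0663319e+10 K^4
T = 321.3461 K = 48.1961 C

48.1961 degrees Celsius


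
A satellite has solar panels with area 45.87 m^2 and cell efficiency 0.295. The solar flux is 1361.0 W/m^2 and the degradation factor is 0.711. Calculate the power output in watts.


P = area * eta * S * degradation
P = 45.87 * 0.295 * 1361.0 * 0.711
P = 13094.1853 W

13094.1853 W


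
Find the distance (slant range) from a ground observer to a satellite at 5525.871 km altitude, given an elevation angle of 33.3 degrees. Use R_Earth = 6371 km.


h = 5525.871 km, el = 33.3 deg
d = -R_E*sin(el) + sqrt((R_E*sin(el))^2 + 2*R_E*h + h^2)
d = -6371.0000*sin(0.5811946) + sqrt((6371.0000*0.5490228)^2 + 2*6371.0000*5525.871 + 5525.871^2)
d = 7140.8162 km

7140.8162 km


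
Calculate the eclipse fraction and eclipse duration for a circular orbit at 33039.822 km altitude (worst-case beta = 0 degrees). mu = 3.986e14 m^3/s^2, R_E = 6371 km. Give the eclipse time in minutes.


r = 39410.8220 km
T = 1297.7266 min
Eclipse fraction = arcsin(R_E/r)/pi = arcsin(6371.0000/39410.8220)/pi
= arcsin(0.1616561)/pi = 0.05168353
Eclipse duration = 0.05168353 * 1297.7266 = 67.0711 min

67.0711 minutes


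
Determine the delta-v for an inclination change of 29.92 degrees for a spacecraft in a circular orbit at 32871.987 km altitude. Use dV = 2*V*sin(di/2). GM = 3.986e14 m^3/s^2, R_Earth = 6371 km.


r = 39242.9870 km = 3.9242987e+07 m
V = sqrt(mu/r) = 3187.0408 m/s
di = 29.92 deg = 0.5222025 rad
dV = 2*V*sin(di/2) = 2*3187.0408*sin(0.2611013)
dV = 1645.4350 m/s = 1.6454 km/s

1.6454 km/s


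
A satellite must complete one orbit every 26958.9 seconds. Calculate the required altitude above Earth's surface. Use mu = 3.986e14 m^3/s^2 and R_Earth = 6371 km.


T = 26958.9 s
r = (mu*T^2/(4*pi^2))^(1/3) = (3.986e14 * 26958.9^2 / (4*pi^2))^(1/3)
r = 1.9432438e+07 m = 19432.4383 km
alt = r - R_E = 19432.4383 - 6371 = 13061.4383 km

13061.4383 km


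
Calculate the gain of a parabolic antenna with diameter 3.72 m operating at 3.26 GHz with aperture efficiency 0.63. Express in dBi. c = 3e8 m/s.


lambda = c/f = 3e8 / 3.26e+09 = 0.09202454 m
G = eta*(pi*D/lambda)^2 = 0.63*(pi*3.72/0.09202454)^2
G = 10160.5886 (linear)
G = 10*log10(10160.5886) = 40.0692 dBi

40.0692 dBi


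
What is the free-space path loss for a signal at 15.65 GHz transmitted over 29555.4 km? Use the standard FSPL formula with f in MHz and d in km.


f = 15.65 GHz = 15650.0000 MHz
d = 29555.4 km
FSPL = 32.44 + 20*log10(15650.0000) + 20*log10(29555.4)
FSPL = 32.44 + 83.8903 + 89.4127
FSPL = 205.7430 dB

205.7430 dB


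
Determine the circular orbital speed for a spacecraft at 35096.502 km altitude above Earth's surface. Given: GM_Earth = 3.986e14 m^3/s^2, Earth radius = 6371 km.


r = R_E + alt = 6371.0 + 35096.502 = 41467.5020 km = 4.1467502e+07 m
v = sqrt(mu/r) = sqrt(3.986e14 / 4.1467502e+07) = 3100.3785 m/s = 3.1004 km/s

3.1004 km/s


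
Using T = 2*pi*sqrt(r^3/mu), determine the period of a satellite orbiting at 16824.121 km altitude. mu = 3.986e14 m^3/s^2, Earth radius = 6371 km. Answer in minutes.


r = 23195.1210 km = 2.3195121e+07 m
T = 2*pi*sqrt(r^3/mu) = 2*pi*sqrt(1.2479291e+22 / 3.986e14)
T = 35156.5447 s = 585.9424 min

585.9424 minutes


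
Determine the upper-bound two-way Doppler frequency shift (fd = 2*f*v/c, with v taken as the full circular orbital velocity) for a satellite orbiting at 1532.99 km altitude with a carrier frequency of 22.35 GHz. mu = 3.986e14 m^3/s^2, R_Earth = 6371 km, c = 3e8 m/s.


r = 7.90399e+06 m
v = sqrt(mu/r) = 7101.4242 m/s (worst-case radial velocity)
f = 22.35 GHz = 2.235e+10 Hz
fd = 2*f*v/c = 2*2.235e+10*7101.4242/3.0e+08
fd = 1.0581122e+06 Hz

1.0581e+06 Hz


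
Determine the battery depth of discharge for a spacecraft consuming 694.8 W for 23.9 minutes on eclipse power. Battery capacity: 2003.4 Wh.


E_used = P * t / 60 = 694.8 * 23.9 / 60 = 276.7620 Wh
DOD = E_used / E_total * 100 = 276.7620 / 2003.4 * 100
DOD = 13.8146 %

13.8146 %


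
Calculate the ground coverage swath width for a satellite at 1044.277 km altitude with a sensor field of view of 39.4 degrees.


FOV = 39.4 deg = 0.6876597 rad
swath = 2 * alt * tan(FOV/2) = 2 * 1044.277 * tan(0.3438299)
swath = 2 * 1044.277 * 0.3580518
swath = 747.8106 km

747.8106 km


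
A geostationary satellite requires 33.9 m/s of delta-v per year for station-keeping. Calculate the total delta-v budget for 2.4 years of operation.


dV = rate * years = 33.9 * 2.4
dV = 81.3600 m/s

81.3600 m/s


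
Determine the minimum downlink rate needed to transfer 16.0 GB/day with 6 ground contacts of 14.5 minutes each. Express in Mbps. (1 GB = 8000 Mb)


total contact time = 6 * 14.5 * 60 = 5220.0000 s
data = 16.0 GB = 128000.0000 Mb
rate = 128000.0000 / 5220.0000 = 24.5211 Mbps

24.5211 Mbps


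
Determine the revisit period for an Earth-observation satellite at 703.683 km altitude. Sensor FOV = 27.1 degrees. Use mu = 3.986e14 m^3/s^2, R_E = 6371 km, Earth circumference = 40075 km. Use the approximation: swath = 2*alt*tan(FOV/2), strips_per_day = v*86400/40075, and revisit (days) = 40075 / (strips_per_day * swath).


swath = 2*703.683*tan(0.2364921) = 339.1779 km
v = sqrt(mu/r) = 7506.1140 m/s = 7.5061 km/s
strips/day = v*86400/40075 = 7.5061*86400/40075 = 16.1829
coverage/day = strips * swath = 16.1829 * 339.1779 = 5488.8696 km
revisit = 40075 / 5488.8696 = 7.3011 days

7.3011 days


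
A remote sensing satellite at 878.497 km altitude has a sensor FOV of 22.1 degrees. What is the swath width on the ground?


FOV = 22.1 deg = 0.3857178 rad
swath = 2 * alt * tan(FOV/2) = 2 * 878.497 * tan(0.1928589)
swath = 2 * 878.497 * 0.1952861
swath = 343.1165 km

343.1165 km


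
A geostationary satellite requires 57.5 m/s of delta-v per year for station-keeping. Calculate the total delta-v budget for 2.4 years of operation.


dV = rate * years = 57.5 * 2.4
dV = 138.0000 m/s

138.0000 m/s


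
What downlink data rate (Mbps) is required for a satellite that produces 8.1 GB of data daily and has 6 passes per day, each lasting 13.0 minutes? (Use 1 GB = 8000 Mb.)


total contact time = 6 * 13.0 * 60 = 4680.0000 s
data = 8.1 GB = 64800.0000 Mb
rate = 64800.0000 / 4680.0000 = 13.8462 Mbps

13.8462 Mbps


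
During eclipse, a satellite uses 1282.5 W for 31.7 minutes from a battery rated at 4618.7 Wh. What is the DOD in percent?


E_used = P * t / 60 = 1282.5 * 31.7 / 60 = 677.5875 Wh
DOD = E_used / E_total * 100 = 677.5875 / 4618.7 * 100
DOD = 14.6705 %

14.6705 %


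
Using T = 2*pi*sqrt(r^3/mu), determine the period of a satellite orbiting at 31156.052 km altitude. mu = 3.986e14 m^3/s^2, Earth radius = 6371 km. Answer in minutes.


r = 37527.0520 km = 3.7527052e+07 m
T = 2*pi*sqrt(r^3/mu) = 2*pi*sqrt(5.2848583e+22 / 3.986e14)
T = 72348.2274 s = 1205.8038 min

1205.8038 minutes


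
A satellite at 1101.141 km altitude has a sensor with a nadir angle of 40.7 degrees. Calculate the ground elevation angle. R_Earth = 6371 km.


r = R_E + alt = 7472.1410 km
Law of sines in the satellite / Earth-center / ground-point triangle:
  sin(nadir)/R_E = sin(90 + el)/r  =>  cos(el) = (r/R_E)*sin(nadir)
cos(el) = (7472.1410 / 6371.0000) * sin(40.7 deg) = 0.7648048
el = arccos(0.7648048) = 40.1104 deg
(Earth-central angle = 90 - nadir - el = 9.1896 deg)

40.1104 degrees


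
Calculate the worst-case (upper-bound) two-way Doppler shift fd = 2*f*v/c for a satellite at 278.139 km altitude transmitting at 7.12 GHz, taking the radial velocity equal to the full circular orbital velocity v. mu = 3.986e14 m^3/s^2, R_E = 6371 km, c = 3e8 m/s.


r = 6.649139e+06 m
v = sqrt(mu/r) = 7742.5843 m/s (worst-case radial velocity)
f = 7.12 GHz = 7.12e+09 Hz
fd = 2*f*v/c = 2*7.12e+09*7742.5843/3.0e+08
fd = 367514.6669 Hz

367514.6669 Hz


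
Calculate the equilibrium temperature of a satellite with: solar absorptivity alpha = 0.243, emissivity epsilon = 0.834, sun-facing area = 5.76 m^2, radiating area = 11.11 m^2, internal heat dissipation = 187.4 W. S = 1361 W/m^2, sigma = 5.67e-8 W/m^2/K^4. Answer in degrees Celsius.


Numerator = alpha*S*A_sun + Q_int = 0.243*1361*5.76 + 187.4 = 2092.3645 W
Denominator = eps*sigma*A_rad = 0.834*5.67e-8*11.11 = 5.2536746e-07 W/K^4
T^4 = 3.9826686e+09 K^4
T = 251.2138 K = -21.9362 C

-21.9362 degrees Celsius


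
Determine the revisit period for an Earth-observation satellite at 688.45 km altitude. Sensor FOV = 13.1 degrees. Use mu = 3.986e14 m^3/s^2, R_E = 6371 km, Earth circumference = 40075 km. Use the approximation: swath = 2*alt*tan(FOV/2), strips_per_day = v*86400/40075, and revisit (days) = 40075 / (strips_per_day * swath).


swath = 2*688.45*tan(0.1143191) = 158.0952 km
v = sqrt(mu/r) = 7514.2080 m/s = 7.5142 km/s
strips/day = v*86400/40075 = 7.5142*86400/40075 = 16.2003
coverage/day = strips * swath = 16.2003 * 158.0952 = 2561.1923 km
revisit = 40075 / 2561.1923 = 15.6470 days

15.6470 days


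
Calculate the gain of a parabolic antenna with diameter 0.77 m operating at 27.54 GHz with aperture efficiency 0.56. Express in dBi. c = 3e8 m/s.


lambda = c/f = 3e8 / 2.754e+10 = 0.01089325 m
G = eta*(pi*D/lambda)^2 = 0.56*(pi*0.77/0.01089325)^2
G = 27615.6065 (linear)
G = 10*log10(27615.6065) = 44.4115 dBi

44.4115 dBi


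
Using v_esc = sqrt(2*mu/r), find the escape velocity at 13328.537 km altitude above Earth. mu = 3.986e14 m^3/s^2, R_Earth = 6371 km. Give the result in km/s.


r = 6371.0 + 13328.537 = 19699.5370 km = 1.9699537e+07 m
v_esc = sqrt(2*mu/r) = sqrt(2*3.986e14 / 1.9699537e+07)
v_esc = 6361.4429 m/s = 6.3614 km/s

6.3614 km/s


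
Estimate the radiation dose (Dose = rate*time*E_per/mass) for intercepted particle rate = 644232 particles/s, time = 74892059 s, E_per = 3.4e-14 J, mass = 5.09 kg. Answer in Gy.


Total energy deposited = rate * time * E_per
  = 644232 * 74892059 * 3.4e-14 = 1.6404 J
Dose = E_total / mass = 1.6404 / 5.09
Dose = 0.3222843 Gy

0.3223 Gy


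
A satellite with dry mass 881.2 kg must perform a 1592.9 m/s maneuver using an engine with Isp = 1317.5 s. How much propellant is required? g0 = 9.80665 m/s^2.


ve = Isp * g0 = 1317.5 * 9.80665 = 12920.261375 m/s
mass ratio = exp(dv/ve) = exp(1592.9/12920.261375) = 1.13120901
m_prop = m_dry * (mr - 1) = 881.2 * (1.13120901 - 1)
m_prop = 115.6214 kg

115.6214 kg


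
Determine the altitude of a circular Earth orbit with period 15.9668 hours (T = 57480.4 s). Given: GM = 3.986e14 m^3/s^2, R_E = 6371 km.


T = 57480.4 s
r = (mu*T^2/(4*pi^2))^(1/3) = (3.986e14 * 57480.4^2 / (4*pi^2))^(1/3)
r = 3.2191339e+07 m = 32191.3389 km
alt = r - R_E = 32191.3389 - 6371 = 25820.3389 km

25820.3389 km


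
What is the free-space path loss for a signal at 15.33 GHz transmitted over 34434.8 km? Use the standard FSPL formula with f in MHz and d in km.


f = 15.33 GHz = 15330.0000 MHz
d = 34434.8 km
FSPL = 32.44 + 20*log10(15330.0000) + 20*log10(34434.8)
FSPL = 32.44 + 83.7108 + 90.7400
FSPL = 206.8908 dB

206.8908 dB


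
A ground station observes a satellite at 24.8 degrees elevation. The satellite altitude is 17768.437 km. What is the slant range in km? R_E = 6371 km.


h = 17768.437 km, el = 24.8 deg
d = -R_E*sin(el) + sqrt((R_E*sin(el))^2 + 2*R_E*h + h^2)
d = -6371.0000*sin(0.4328417) + sqrt((6371.0000*0.4194521)^2 + 2*6371.0000*17768.437 + 17768.437^2)
d = 20764.0553 km

20764.0553 km


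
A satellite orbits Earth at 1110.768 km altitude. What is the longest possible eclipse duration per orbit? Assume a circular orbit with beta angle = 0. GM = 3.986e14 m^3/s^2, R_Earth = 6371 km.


r = 7481.7680 km
T = 107.3412 min
Eclipse fraction = arcsin(R_E/r)/pi = arcsin(6371.0000/7481.7680)/pi
= arcsin(0.8515367)/pi = 0.3243289
Eclipse duration = 0.3243289 * 107.3412 = 34.8138 min

34.8138 minutes


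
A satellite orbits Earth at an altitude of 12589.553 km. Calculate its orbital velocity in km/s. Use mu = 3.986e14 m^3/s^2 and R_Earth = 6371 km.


r = R_E + alt = 6371.0 + 12589.553 = 18960.5530 km = 1.8960553e+07 m
v = sqrt(mu/r) = sqrt(3.986e14 / 1.8960553e+07) = 4585.0402 m/s = 4.5850 km/s

4.5850 km/s


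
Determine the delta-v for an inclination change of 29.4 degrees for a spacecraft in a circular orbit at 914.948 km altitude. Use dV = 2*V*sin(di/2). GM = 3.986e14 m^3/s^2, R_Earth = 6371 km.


r = 7285.9480 km = 7.285948e+06 m
V = sqrt(mu/r) = 7396.4890 m/s
di = 29.4 deg = 0.5131268 rad
dV = 2*V*sin(di/2) = 2*7396.4890*sin(0.2565634)
dV = 3753.8357 m/s = 3.7538 km/s

3.7538 km/s


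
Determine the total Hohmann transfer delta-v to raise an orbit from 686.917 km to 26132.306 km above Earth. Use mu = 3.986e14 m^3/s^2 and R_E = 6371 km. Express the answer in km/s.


r1 = 7057.9170 km = 7.057917e+06 m
r2 = 32503.3060 km = 3.2503306e+07 m
dv1 = sqrt(mu/r1)*(sqrt(2*r2/(r1+r2)) - 1) = 2118.2582 m/s
dv2 = sqrt(mu/r2)*(1 - sqrt(2*r1/(r1+r2))) = 1410.0941 m/s
total dv = |dv1| + |dv2| = 2118.2582 + 1410.0941 = 3528.3523 m/s = 3.5284 km/s

3.5284 km/s


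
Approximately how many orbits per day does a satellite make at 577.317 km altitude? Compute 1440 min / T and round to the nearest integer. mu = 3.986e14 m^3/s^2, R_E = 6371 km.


r = 6.948317e+06 m
T = 2*pi*sqrt(r^3/mu) = 5764.0887 s = 96.0681 min
revs/day = 1440 / 96.0681 = 14.9894
Rounded: 15 revolutions per day

15 revolutions per day


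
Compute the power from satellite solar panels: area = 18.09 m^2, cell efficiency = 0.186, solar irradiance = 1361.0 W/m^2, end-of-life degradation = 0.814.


P = area * eta * S * degradation
P = 18.09 * 0.186 * 1361.0 * 0.814
P = 3727.6407 W

3727.6407 W


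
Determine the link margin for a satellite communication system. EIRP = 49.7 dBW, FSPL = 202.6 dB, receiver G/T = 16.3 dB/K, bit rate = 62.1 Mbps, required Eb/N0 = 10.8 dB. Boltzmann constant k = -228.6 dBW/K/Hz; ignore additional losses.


C/N0 = EIRP - FSPL + G/T - k = 49.7 - 202.6 + 16.3 - (-228.6)
C/N0 = 92.0000 dB-Hz
R_b = 62.1 Mbps = 6.21e+07 bps -> 10*log10(R_b) = 77.9309 dB-Hz
Eb/N0 = C/N0 - 10*log10(R_b) = 92.0000 - 77.9309 = 14.0691 dB
Margin = Eb/N0 - Eb/N0_req = 14.0691 - 10.8 = 3.2691 dB (link closes)

3.2691 dB


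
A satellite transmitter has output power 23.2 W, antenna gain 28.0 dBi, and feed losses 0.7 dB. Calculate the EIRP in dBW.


Pt = 23.2 W = 13.6549 dBW
EIRP = Pt_dBW + Gt - losses = 13.6549 + 28.0 - 0.7 = 40.9549 dBW

40.9549 dBW


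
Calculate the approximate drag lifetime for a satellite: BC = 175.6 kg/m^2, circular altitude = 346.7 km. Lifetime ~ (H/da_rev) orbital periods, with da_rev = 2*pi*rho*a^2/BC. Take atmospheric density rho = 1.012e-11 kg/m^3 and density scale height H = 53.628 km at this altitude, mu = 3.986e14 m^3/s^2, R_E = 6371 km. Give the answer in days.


a = R_E + alt = 6717.7000 km = 6.7177e+06 m
da_rev = 2*pi*rho*a^2/BC = 2*pi*1.012e-11*(6.7177e+06)^2/175.6 = 16.340942 m per revolution
N = H/da_rev = 53628.0000 m / 16.340942 m = 3281.8182 revolutions
P = 2*pi*sqrt(a^3/mu) = 5479.5151 s
lifetime = N*P = 3281.8182 * 5479.5151 = 1.7982772e+07 s = 208.1339 days

208.1339 days


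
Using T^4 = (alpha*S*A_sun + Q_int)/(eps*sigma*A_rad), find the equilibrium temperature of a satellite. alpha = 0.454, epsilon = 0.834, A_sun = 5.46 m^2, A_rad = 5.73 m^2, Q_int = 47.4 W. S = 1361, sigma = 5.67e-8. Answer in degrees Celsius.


Numerator = alpha*S*A_sun + Q_int = 0.454*1361*5.46 + 47.4 = 3421.1012 W
Denominator = eps*sigma*A_rad = 0.834*5.67e-8*5.73 = 2.7095909e-07 W/K^4
T^4 = 1.2625896e+10 K^4
T = 335.2089 K = 62.0589 C

62.0589 degrees Celsius


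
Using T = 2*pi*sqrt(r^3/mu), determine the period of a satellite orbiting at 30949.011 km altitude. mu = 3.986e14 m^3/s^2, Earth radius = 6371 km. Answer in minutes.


r = 37320.0110 km = 3.7320011e+07 m
T = 2*pi*sqrt(r^3/mu) = 2*pi*sqrt(5.1978685e+22 / 3.986e14)
T = 71750.3239 s = 1195.8387 min

1195.8387 minutes


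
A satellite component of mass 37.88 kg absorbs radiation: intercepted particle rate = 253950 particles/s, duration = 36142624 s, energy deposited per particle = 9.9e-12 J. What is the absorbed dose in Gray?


Total energy deposited = rate * time * E_per
  = 253950 * 36142624 * 9.9e-12 = 90.8664 J
Dose = E_total / mass = 90.8664 / 37.88
Dose = 2.3988 Gy

2.3988 Gy


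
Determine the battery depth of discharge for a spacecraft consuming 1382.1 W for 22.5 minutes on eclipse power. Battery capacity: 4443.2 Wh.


E_used = P * t / 60 = 1382.1 * 22.5 / 60 = 518.2875 Wh
DOD = E_used / E_total * 100 = 518.2875 / 4443.2 * 100
DOD = 11.6647 %

11.6647 %


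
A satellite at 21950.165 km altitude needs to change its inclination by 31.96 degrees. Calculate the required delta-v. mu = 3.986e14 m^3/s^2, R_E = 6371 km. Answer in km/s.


r = 28321.1650 km = 2.8321165e+07 m
V = sqrt(mu/r) = 3751.5703 m/s
di = 31.96 deg = 0.5578072 rad
dV = 2*V*sin(di/2) = 2*3751.5703*sin(0.2789036)
dV = 2065.6281 m/s = 2.0656 km/s

2.0656 km/s


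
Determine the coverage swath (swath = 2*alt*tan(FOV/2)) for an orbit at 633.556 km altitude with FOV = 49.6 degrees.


FOV = 49.6 deg = 0.8656833 rad
swath = 2 * alt * tan(FOV/2) = 2 * 633.556 * tan(0.4328417)
swath = 2 * 633.556 * 0.4620649
swath = 585.4879 km

585.4879 km


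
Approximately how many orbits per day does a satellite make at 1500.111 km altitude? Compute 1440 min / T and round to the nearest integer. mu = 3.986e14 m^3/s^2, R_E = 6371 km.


r = 7.871111e+06 m
T = 2*pi*sqrt(r^3/mu) = 6949.6875 s = 115.8281 min
revs/day = 1440 / 115.8281 = 12.4322
Rounded: 12 revolutions per day

12 revolutions per day


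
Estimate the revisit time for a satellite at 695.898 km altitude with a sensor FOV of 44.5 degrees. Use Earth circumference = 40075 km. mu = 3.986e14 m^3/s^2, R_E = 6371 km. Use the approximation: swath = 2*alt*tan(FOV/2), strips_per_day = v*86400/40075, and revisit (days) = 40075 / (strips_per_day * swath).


swath = 2*695.898*tan(0.3883358) = 569.3988 km
v = sqrt(mu/r) = 7510.2473 m/s = 7.5102 km/s
strips/day = v*86400/40075 = 7.5102*86400/40075 = 16.1918
coverage/day = strips * swath = 16.1918 * 569.3988 = 9219.5766 km
revisit = 40075 / 9219.5766 = 4.3467 days

4.3467 days


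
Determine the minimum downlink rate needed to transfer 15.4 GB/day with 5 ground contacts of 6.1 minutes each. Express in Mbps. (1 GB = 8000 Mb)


total contact time = 5 * 6.1 * 60 = 1830.0000 s
data = 15.4 GB = 123200.0000 Mb
rate = 123200.0000 / 1830.0000 = 67.3224 Mbps

67.3224 Mbps


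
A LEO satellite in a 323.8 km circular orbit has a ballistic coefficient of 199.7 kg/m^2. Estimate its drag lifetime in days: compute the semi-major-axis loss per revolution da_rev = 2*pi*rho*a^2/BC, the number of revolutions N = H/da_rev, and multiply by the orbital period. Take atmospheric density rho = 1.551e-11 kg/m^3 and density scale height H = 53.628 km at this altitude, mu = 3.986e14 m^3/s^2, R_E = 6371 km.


a = R_E + alt = 6694.8000 km = 6.6948e+06 m
da_rev = 2*pi*rho*a^2/BC = 2*pi*1.551e-11*(6.6948e+06)^2/199.7 = 21.872016 m per revolution
N = H/da_rev = 53628.0000 m / 21.872016 m = 2451.9002 revolutions
P = 2*pi*sqrt(a^3/mu) = 5451.5203 s
lifetime = N*P = 2451.9002 * 5451.5203 = 1.3366584e+07 s = 154.7058 days

154.7058 days


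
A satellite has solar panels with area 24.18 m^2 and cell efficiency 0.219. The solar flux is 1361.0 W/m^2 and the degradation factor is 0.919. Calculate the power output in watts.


P = area * eta * S * degradation
P = 24.18 * 0.219 * 1361.0 * 0.919
P = 6623.2942 W

6623.2942 W
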